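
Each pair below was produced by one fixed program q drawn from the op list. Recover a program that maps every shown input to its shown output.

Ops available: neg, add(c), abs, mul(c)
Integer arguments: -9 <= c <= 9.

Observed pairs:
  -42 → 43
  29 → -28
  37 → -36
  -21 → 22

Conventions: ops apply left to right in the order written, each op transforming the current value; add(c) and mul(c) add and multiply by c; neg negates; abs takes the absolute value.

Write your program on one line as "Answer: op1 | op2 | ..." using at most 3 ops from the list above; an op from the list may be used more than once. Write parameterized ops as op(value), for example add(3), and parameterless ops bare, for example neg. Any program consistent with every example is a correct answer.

add(-2) | add(1) | neg

Check, running the answer program on each example:
  -42 -> -44 -> -43 -> 43
  29 -> 27 -> 28 -> -28
  37 -> 35 -> 36 -> -36
  -21 -> -23 -> -22 -> 22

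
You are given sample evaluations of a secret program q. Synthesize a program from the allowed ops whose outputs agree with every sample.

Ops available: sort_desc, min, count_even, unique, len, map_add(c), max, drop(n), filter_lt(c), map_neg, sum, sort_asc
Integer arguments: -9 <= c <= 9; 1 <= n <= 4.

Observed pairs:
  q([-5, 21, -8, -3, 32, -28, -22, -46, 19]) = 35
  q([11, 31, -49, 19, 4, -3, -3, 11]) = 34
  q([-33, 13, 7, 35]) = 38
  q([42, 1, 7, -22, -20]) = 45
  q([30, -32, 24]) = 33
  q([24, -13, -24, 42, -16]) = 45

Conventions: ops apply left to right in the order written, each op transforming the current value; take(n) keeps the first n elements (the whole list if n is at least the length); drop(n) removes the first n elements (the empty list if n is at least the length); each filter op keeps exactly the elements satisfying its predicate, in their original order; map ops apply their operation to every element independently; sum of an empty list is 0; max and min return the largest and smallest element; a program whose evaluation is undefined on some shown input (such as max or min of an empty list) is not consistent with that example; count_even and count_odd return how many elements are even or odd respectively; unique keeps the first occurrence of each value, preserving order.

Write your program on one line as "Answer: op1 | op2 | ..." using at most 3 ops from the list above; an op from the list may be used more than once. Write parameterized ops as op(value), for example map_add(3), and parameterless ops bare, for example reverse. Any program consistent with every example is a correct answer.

map_add(3) | max

Check, running the answer program on each example:
  [-5, 21, -8, -3, 32, -28, -22, -46, 19] -> [-2, 24, -5, 0, 35, -25, -19, -43, 22] -> 35
  [11, 31, -49, 19, 4, -3, -3, 11] -> [14, 34, -46, 22, 7, 0, 0, 14] -> 34
  [-33, 13, 7, 35] -> [-30, 16, 10, 38] -> 38
  [42, 1, 7, -22, -20] -> [45, 4, 10, -19, -17] -> 45
  [30, -32, 24] -> [33, -29, 27] -> 33
  [24, -13, -24, 42, -16] -> [27, -10, -21, 45, -13] -> 45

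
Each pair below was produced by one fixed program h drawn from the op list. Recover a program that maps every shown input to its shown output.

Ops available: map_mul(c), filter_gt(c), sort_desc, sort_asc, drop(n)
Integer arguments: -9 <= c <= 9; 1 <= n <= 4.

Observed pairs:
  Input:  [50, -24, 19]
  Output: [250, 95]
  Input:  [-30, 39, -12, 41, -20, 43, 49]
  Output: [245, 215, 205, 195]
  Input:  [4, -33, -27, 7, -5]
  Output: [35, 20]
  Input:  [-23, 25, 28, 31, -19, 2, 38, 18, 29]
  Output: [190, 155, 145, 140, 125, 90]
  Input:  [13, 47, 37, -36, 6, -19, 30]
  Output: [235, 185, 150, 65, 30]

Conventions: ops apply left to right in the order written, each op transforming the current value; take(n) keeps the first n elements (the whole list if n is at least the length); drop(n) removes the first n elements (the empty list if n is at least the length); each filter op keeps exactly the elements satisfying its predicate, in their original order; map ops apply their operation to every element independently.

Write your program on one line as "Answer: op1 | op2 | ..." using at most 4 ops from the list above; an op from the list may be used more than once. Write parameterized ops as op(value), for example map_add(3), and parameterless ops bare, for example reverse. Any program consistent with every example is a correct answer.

filter_gt(3) | sort_asc | sort_desc | map_mul(5)

Check, running the answer program on each example:
  [50, -24, 19] -> [50, 19] -> [19, 50] -> [50, 19] -> [250, 95]
  [-30, 39, -12, 41, -20, 43, 49] -> [39, 41, 43, 49] -> [39, 41, 43, 49] -> [49, 43, 41, 39] -> [245, 215, 205, 195]
  [4, -33, -27, 7, -5] -> [4, 7] -> [4, 7] -> [7, 4] -> [35, 20]
  [-23, 25, 28, 31, -19, 2, 38, 18, 29] -> [25, 28, 31, 38, 18, 29] -> [18, 25, 28, 29, 31, 38] -> [38, 31, 29, 28, 25, 18] -> [190, 155, 145, 140, 125, 90]
  [13, 47, 37, -36, 6, -19, 30] -> [13, 47, 37, 6, 30] -> [6, 13, 30, 37, 47] -> [47, 37, 30, 13, 6] -> [235, 185, 150, 65, 30]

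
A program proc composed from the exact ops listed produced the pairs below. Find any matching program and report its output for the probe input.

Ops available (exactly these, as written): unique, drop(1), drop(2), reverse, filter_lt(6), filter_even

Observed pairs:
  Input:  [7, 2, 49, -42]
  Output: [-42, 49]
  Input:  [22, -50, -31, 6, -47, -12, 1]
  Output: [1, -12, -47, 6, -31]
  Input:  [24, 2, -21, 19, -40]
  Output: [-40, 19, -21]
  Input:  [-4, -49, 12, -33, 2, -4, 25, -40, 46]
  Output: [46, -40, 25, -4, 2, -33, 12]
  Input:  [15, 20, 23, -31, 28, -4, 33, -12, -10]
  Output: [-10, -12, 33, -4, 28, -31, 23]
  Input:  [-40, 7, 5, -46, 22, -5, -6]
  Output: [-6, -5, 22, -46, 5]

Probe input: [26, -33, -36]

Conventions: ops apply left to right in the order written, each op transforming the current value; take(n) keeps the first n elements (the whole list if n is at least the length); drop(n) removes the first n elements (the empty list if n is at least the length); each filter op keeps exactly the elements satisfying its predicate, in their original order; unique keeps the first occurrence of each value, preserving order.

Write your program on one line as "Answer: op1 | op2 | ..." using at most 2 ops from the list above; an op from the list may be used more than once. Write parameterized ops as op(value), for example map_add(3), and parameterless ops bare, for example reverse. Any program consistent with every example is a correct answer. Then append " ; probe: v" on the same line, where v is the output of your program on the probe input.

drop(2) | reverse ; probe: [-36]

Check, running the answer program on each example:
  [7, 2, 49, -42] -> [49, -42] -> [-42, 49]
  [22, -50, -31, 6, -47, -12, 1] -> [-31, 6, -47, -12, 1] -> [1, -12, -47, 6, -31]
  [24, 2, -21, 19, -40] -> [-21, 19, -40] -> [-40, 19, -21]
  [-4, -49, 12, -33, 2, -4, 25, -40, 46] -> [12, -33, 2, -4, 25, -40, 46] -> [46, -40, 25, -4, 2, -33, 12]
  [15, 20, 23, -31, 28, -4, 33, -12, -10] -> [23, -31, 28, -4, 33, -12, -10] -> [-10, -12, 33, -4, 28, -31, 23]
  [-40, 7, 5, -46, 22, -5, -6] -> [5, -46, 22, -5, -6] -> [-6, -5, 22, -46, 5]
  probe: [26, -33, -36] -> [-36] -> [-36]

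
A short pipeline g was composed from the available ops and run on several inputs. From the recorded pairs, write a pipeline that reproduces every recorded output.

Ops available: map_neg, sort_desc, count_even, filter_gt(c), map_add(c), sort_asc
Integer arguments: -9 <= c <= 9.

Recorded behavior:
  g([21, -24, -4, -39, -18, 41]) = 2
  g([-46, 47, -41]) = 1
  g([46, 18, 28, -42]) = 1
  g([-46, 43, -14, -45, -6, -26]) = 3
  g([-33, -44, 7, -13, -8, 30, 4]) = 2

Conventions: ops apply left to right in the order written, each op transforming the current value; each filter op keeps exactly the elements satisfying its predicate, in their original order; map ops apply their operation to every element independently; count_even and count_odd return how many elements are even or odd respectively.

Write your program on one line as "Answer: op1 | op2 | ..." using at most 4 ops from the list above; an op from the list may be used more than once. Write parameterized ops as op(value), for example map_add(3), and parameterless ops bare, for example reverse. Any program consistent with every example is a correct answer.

map_neg | sort_asc | filter_gt(7) | count_even

Check, running the answer program on each example:
  [21, -24, -4, -39, -18, 41] -> [-21, 24, 4, 39, 18, -41] -> [-41, -21, 4, 18, 24, 39] -> [18, 24, 39] -> 2
  [-46, 47, -41] -> [46, -47, 41] -> [-47, 41, 46] -> [41, 46] -> 1
  [46, 18, 28, -42] -> [-46, -18, -28, 42] -> [-46, -28, -18, 42] -> [42] -> 1
  [-46, 43, -14, -45, -6, -26] -> [46, -43, 14, 45, 6, 26] -> [-43, 6, 14, 26, 45, 46] -> [14, 26, 45, 46] -> 3
  [-33, -44, 7, -13, -8, 30, 4] -> [33, 44, -7, 13, 8, -30, -4] -> [-30, -7, -4, 8, 13, 33, 44] -> [8, 13, 33, 44] -> 2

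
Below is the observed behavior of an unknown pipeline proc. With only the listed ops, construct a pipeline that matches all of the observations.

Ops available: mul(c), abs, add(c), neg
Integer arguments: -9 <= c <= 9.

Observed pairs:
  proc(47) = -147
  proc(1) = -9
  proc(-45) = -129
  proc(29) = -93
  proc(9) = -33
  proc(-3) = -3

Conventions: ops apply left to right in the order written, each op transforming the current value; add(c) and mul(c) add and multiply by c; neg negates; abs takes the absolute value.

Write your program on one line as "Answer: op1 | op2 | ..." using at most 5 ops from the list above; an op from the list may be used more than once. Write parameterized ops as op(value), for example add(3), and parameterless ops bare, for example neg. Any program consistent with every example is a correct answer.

mul(-3) | add(-6) | abs | neg

Check, running the answer program on each example:
  47 -> -141 -> -147 -> 147 -> -147
  1 -> -3 -> -9 -> 9 -> -9
  -45 -> 135 -> 129 -> 129 -> -129
  29 -> -87 -> -93 -> 93 -> -93
  9 -> -27 -> -33 -> 33 -> -33
  -3 -> 9 -> 3 -> 3 -> -3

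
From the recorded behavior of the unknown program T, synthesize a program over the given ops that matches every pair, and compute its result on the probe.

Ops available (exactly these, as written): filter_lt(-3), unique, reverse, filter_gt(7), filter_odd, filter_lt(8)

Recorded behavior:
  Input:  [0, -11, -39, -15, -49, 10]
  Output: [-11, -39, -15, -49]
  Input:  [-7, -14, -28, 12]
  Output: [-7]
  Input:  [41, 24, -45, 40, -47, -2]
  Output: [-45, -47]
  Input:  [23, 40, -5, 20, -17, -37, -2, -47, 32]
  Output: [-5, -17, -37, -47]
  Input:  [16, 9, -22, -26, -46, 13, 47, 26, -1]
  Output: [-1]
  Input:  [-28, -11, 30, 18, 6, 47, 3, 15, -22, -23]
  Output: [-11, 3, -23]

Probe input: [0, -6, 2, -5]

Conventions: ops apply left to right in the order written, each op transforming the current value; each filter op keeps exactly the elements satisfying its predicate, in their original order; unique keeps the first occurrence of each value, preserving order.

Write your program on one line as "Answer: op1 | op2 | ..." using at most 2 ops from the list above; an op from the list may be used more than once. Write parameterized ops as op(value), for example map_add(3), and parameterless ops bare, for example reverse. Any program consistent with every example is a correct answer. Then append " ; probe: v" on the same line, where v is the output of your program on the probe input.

filter_lt(8) | filter_odd ; probe: [-5]

Check, running the answer program on each example:
  [0, -11, -39, -15, -49, 10] -> [0, -11, -39, -15, -49] -> [-11, -39, -15, -49]
  [-7, -14, -28, 12] -> [-7, -14, -28] -> [-7]
  [41, 24, -45, 40, -47, -2] -> [-45, -47, -2] -> [-45, -47]
  [23, 40, -5, 20, -17, -37, -2, -47, 32] -> [-5, -17, -37, -2, -47] -> [-5, -17, -37, -47]
  [16, 9, -22, -26, -46, 13, 47, 26, -1] -> [-22, -26, -46, -1] -> [-1]
  [-28, -11, 30, 18, 6, 47, 3, 15, -22, -23] -> [-28, -11, 6, 3, -22, -23] -> [-11, 3, -23]
  probe: [0, -6, 2, -5] -> [0, -6, 2, -5] -> [-5]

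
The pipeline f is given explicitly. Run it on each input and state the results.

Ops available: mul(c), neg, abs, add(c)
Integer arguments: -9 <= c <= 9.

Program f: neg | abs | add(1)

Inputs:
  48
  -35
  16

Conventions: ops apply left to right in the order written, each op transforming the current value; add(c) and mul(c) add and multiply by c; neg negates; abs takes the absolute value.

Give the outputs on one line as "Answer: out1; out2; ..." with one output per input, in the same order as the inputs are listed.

Execution, op by op:
  48 -> -48 -> 48 -> 49
  -35 -> 35 -> 35 -> 36
  16 -> -16 -> 16 -> 17

49; 36; 17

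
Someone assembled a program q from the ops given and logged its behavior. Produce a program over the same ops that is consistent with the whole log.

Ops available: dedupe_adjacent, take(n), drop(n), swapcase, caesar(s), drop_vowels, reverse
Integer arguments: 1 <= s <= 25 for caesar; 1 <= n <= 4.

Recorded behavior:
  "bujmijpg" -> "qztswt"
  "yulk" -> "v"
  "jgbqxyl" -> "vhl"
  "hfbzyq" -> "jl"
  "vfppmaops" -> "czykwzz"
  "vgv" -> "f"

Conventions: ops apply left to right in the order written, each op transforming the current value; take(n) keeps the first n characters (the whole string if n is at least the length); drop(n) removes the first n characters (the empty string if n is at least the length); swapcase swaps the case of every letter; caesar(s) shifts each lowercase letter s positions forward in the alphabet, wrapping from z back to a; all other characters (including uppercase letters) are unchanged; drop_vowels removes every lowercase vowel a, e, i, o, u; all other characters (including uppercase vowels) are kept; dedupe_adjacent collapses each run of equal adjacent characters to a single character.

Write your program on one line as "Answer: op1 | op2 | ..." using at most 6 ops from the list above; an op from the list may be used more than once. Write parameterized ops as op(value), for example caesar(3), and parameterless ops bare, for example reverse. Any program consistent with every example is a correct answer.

caesar(16) | caesar(22) | drop(2) | reverse | caesar(24) | drop_vowels

Check, running the answer program on each example:
  "bujmijpg" -> "rkzcyzfw" -> "ngvyuvbs" -> "vyuvbs" -> "sbvuyv" -> "qztswt" -> "qztswt"
  "yulk" -> "okba" -> "kgxw" -> "xw" -> "wx" -> "uv" -> "v"
  "jgbqxyl" -> "zwrgnob" -> "vsncjkx" -> "ncjkx" -> "xkjcn" -> "vihal" -> "vhl"
  "hfbzyq" -> "xvrpog" -> "trnlkc" -> "nlkc" -> "ckln" -> "aijl" -> "jl"
  "vfppmaops" -> "lvffcqefi" -> "hrbbymabe" -> "bbymabe" -> "ebamybb" -> "czykwzz" -> "czykwzz"
  "vgv" -> "lwl" -> "hsh" -> "h" -> "h" -> "f" -> "f"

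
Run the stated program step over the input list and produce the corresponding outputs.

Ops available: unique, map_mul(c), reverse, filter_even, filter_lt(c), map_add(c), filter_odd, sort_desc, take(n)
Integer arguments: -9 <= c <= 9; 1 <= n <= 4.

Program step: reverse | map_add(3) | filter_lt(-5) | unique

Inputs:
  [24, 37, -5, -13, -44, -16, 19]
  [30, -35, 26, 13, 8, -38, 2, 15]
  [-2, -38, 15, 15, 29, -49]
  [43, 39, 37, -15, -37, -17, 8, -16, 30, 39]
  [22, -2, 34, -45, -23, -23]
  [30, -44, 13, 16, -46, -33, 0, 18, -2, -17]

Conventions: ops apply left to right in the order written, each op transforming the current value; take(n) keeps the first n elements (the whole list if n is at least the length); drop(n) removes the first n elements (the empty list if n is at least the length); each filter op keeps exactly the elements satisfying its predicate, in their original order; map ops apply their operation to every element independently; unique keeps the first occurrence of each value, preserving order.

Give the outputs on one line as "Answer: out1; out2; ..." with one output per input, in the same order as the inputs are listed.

Execution, op by op:
  [24, 37, -5, -13, -44, -16, 19] -> [19, -16, -44, -13, -5, 37, 24] -> [22, -13, -41, -10, -2, 40, 27] -> [-13, -41, -10] -> [-13, -41, -10]
  [30, -35, 26, 13, 8, -38, 2, 15] -> [15, 2, -38, 8, 13, 26, -35, 30] -> [18, 5, -35, 11, 16, 29, -32, 33] -> [-35, -32] -> [-35, -32]
  [-2, -38, 15, 15, 29, -49] -> [-49, 29, 15, 15, -38, -2] -> [-46, 32, 18, 18, -35, 1] -> [-46, -35] -> [-46, -35]
  [43, 39, 37, -15, -37, -17, 8, -16, 30, 39] -> [39, 30, -16, 8, -17, -37, -15, 37, 39, 43] -> [42, 33, -13, 11, -14, -34, -12, 40, 42, 46] -> [-13, -14, -34, -12] -> [-13, -14, -34, -12]
  [22, -2, 34, -45, -23, -23] -> [-23, -23, -45, 34, -2, 22] -> [-20, -20, -42, 37, 1, 25] -> [-20, -20, -42] -> [-20, -42]
  [30, -44, 13, 16, -46, -33, 0, 18, -2, -17] -> [-17, -2, 18, 0, -33, -46, 16, 13, -44, 30] -> [-14, 1, 21, 3, -30, -43, 19, 16, -41, 33] -> [-14, -30, -43, -41] -> [-14, -30, -43, -41]

[-13, -41, -10]; [-35, -32]; [-46, -35]; [-13, -14, -34, -12]; [-20, -42]; [-14, -30, -43, -41]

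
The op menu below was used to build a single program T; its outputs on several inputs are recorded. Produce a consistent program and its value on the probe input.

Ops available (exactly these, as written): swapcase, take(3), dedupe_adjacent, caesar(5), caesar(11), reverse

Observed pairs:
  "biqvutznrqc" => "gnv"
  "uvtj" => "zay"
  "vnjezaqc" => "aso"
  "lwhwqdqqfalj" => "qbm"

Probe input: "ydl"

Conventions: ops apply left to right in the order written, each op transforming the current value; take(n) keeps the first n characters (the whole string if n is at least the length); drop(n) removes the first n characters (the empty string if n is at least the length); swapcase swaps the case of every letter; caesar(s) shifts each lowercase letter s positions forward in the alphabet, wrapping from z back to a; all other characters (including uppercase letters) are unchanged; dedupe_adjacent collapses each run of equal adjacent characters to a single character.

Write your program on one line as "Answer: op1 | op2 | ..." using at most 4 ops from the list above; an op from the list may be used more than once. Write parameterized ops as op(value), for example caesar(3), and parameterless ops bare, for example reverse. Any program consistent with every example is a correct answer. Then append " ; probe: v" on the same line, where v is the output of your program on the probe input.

caesar(5) | dedupe_adjacent | take(3) ; probe: "diq"

Check, running the answer program on each example:
  "biqvutznrqc" -> "gnvazyeswvh" -> "gnvazyeswvh" -> "gnv"
  "uvtj" -> "zayo" -> "zayo" -> "zay"
  "vnjezaqc" -> "asojefvh" -> "asojefvh" -> "aso"
  "lwhwqdqqfalj" -> "qbmbvivvkfqo" -> "qbmbvivkfqo" -> "qbm"
  probe: "ydl" -> "diq" -> "diq" -> "diq"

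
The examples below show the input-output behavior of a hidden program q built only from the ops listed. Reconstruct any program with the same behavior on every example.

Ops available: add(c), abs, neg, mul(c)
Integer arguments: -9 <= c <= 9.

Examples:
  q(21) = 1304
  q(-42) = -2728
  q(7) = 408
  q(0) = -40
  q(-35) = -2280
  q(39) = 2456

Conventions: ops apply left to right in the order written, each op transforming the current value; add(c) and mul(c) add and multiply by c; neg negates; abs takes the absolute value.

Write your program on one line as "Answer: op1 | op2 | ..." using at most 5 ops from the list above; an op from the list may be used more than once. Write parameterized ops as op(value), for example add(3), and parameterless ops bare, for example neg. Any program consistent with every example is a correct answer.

mul(-8) | add(7) | add(-2) | mul(8) | neg

Check, running the answer program on each example:
  21 -> -168 -> -161 -> -163 -> -1304 -> 1304
  -42 -> 336 -> 343 -> 341 -> 2728 -> -2728
  7 -> -56 -> -49 -> -51 -> -408 -> 408
  0 -> 0 -> 7 -> 5 -> 40 -> -40
  -35 -> 280 -> 287 -> 285 -> 2280 -> -2280
  39 -> -312 -> -305 -> -307 -> -2456 -> 2456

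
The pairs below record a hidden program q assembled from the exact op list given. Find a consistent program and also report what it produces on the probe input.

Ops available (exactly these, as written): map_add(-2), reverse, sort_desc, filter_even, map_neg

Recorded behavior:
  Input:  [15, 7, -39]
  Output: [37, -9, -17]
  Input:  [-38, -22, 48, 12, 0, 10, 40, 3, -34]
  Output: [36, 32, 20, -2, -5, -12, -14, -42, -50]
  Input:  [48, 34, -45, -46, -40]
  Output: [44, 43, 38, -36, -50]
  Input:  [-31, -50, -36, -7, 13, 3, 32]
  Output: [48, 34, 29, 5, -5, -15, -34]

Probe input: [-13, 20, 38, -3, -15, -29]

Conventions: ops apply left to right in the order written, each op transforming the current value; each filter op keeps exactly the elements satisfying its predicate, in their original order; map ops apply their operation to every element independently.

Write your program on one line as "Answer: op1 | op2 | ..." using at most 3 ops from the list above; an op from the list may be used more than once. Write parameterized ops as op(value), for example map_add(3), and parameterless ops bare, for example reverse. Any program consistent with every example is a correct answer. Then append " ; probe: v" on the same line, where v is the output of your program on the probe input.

map_neg | sort_desc | map_add(-2) ; probe: [27, 13, 11, 1, -22, -40]

Check, running the answer program on each example:
  [15, 7, -39] -> [-15, -7, 39] -> [39, -7, -15] -> [37, -9, -17]
  [-38, -22, 48, 12, 0, 10, 40, 3, -34] -> [38, 22, -48, -12, 0, -10, -40, -3, 34] -> [38, 34, 22, 0, -3, -10, -12, -40, -48] -> [36, 32, 20, -2, -5, -12, -14, -42, -50]
  [48, 34, -45, -46, -40] -> [-48, -34, 45, 46, 40] -> [46, 45, 40, -34, -48] -> [44, 43, 38, -36, -50]
  [-31, -50, -36, -7, 13, 3, 32] -> [31, 50, 36, 7, -13, -3, -32] -> [50, 36, 31, 7, -3, -13, -32] -> [48, 34, 29, 5, -5, -15, -34]
  probe: [-13, 20, 38, -3, -15, -29] -> [13, -20, -38, 3, 15, 29] -> [29, 15, 13, 3, -20, -38] -> [27, 13, 11, 1, -22, -40]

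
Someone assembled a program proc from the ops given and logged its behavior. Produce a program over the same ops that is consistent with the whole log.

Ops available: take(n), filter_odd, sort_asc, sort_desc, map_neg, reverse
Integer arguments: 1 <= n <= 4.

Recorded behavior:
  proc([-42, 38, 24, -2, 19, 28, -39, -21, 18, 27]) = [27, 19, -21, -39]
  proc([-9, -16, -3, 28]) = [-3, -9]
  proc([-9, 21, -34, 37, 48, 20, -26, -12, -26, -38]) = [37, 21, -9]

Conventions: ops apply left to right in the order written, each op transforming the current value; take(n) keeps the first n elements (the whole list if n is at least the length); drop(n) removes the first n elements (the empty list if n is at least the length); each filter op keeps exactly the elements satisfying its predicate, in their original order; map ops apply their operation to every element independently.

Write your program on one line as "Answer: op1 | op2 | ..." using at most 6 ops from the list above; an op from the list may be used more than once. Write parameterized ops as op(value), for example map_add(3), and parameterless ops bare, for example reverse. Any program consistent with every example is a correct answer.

map_neg | reverse | map_neg | sort_desc | filter_odd

Check, running the answer program on each example:
  [-42, 38, 24, -2, 19, 28, -39, -21, 18, 27] -> [42, -38, -24, 2, -19, -28, 39, 21, -18, -27] -> [-27, -18, 21, 39, -28, -19, 2, -24, -38, 42] -> [27, 18, -21, -39, 28, 19, -2, 24, 38, -42] -> [38, 28, 27, 24, 19, 18, -2, -21, -39, -42] -> [27, 19, -21, -39]
  [-9, -16, -3, 28] -> [9, 16, 3, -28] -> [-28, 3, 16, 9] -> [28, -3, -16, -9] -> [28, -3, -9, -16] -> [-3, -9]
  [-9, 21, -34, 37, 48, 20, -26, -12, -26, -38] -> [9, -21, 34, -37, -48, -20, 26, 12, 26, 38] -> [38, 26, 12, 26, -20, -48, -37, 34, -21, 9] -> [-38, -26, -12, -26, 20, 48, 37, -34, 21, -9] -> [48, 37, 21, 20, -9, -12, -26, -26, -34, -38] -> [37, 21, -9]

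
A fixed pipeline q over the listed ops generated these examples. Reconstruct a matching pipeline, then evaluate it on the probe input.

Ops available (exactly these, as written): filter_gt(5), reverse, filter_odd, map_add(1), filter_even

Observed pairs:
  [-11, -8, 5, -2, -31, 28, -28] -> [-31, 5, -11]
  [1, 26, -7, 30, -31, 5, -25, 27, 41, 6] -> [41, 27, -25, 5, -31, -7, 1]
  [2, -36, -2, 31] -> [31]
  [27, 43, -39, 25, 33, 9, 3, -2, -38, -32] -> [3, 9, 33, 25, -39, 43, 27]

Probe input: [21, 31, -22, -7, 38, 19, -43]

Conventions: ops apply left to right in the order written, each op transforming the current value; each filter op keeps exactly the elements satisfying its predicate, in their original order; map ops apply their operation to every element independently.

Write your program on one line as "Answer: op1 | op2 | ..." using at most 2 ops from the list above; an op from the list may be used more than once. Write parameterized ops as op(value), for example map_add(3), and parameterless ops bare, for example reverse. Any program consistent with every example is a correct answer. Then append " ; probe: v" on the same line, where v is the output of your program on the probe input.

reverse | filter_odd ; probe: [-43, 19, -7, 31, 21]

Check, running the answer program on each example:
  [-11, -8, 5, -2, -31, 28, -28] -> [-28, 28, -31, -2, 5, -8, -11] -> [-31, 5, -11]
  [1, 26, -7, 30, -31, 5, -25, 27, 41, 6] -> [6, 41, 27, -25, 5, -31, 30, -7, 26, 1] -> [41, 27, -25, 5, -31, -7, 1]
  [2, -36, -2, 31] -> [31, -2, -36, 2] -> [31]
  [27, 43, -39, 25, 33, 9, 3, -2, -38, -32] -> [-32, -38, -2, 3, 9, 33, 25, -39, 43, 27] -> [3, 9, 33, 25, -39, 43, 27]
  probe: [21, 31, -22, -7, 38, 19, -43] -> [-43, 19, 38, -7, -22, 31, 21] -> [-43, 19, -7, 31, 21]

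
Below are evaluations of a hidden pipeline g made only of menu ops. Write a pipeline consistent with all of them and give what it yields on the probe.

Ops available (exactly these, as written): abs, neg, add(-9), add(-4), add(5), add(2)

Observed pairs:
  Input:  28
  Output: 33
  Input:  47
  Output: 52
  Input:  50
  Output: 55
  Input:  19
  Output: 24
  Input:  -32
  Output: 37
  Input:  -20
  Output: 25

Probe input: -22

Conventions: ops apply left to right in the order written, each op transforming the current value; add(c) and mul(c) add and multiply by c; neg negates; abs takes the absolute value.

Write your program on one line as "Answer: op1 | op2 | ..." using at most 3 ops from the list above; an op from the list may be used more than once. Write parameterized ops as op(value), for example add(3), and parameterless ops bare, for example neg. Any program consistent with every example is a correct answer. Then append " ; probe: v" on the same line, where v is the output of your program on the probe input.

abs | add(5) ; probe: 27

Check, running the answer program on each example:
  28 -> 28 -> 33
  47 -> 47 -> 52
  50 -> 50 -> 55
  19 -> 19 -> 24
  -32 -> 32 -> 37
  -20 -> 20 -> 25
  probe: -22 -> 22 -> 27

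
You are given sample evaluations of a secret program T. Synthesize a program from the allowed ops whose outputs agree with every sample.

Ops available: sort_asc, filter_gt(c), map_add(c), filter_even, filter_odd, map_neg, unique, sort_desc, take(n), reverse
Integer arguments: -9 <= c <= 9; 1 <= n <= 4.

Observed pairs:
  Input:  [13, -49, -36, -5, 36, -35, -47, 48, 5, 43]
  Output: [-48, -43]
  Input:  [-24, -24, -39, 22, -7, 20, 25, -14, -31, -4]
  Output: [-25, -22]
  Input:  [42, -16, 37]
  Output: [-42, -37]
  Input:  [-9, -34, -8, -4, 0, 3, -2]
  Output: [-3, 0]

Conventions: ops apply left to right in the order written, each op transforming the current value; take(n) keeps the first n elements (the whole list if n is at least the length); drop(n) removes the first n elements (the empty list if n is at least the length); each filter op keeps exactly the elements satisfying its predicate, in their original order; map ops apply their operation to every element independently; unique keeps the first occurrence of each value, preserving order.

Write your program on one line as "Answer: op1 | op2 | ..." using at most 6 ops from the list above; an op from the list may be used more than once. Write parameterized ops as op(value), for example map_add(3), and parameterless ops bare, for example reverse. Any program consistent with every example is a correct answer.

reverse | sort_asc | map_neg | reverse | take(2)

Check, running the answer program on each example:
  [13, -49, -36, -5, 36, -35, -47, 48, 5, 43] -> [43, 5, 48, -47, -35, 36, -5, -36, -49, 13] -> [-49, -47, -36, -35, -5, 5, 13, 36, 43, 48] -> [49, 47, 36, 35, 5, -5, -13, -36, -43, -48] -> [-48, -43, -36, -13, -5, 5, 35, 36, 47, 49] -> [-48, -43]
  [-24, -24, -39, 22, -7, 20, 25, -14, -31, -4] -> [-4, -31, -14, 25, 20, -7, 22, -39, -24, -24] -> [-39, -31, -24, -24, -14, -7, -4, 20, 22, 25] -> [39, 31, 24, 24, 14, 7, 4, -20, -22, -25] -> [-25, -22, -20, 4, 7, 14, 24, 24, 31, 39] -> [-25, -22]
  [42, -16, 37] -> [37, -16, 42] -> [-16, 37, 42] -> [16, -37, -42] -> [-42, -37, 16] -> [-42, -37]
  [-9, -34, -8, -4, 0, 3, -2] -> [-2, 3, 0, -4, -8, -34, -9] -> [-34, -9, -8, -4, -2, 0, 3] -> [34, 9, 8, 4, 2, 0, -3] -> [-3, 0, 2, 4, 8, 9, 34] -> [-3, 0]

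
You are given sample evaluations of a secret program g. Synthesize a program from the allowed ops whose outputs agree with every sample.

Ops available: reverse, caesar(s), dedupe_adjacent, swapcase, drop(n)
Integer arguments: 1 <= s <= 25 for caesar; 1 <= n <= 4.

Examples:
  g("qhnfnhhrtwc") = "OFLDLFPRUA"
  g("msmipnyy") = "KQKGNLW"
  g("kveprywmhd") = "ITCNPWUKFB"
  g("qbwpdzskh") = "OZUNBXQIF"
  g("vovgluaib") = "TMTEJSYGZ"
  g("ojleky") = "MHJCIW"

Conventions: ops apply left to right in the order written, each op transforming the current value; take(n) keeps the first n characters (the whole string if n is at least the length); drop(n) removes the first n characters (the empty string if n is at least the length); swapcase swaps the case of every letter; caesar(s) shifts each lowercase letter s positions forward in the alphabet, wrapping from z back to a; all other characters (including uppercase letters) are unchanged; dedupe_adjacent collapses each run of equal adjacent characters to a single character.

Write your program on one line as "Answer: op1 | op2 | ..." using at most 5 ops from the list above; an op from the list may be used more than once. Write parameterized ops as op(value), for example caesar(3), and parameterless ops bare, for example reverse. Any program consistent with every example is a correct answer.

caesar(18) | caesar(6) | swapcase | dedupe_adjacent

Check, running the answer program on each example:
  "qhnfnhhrtwc" -> "izfxfzzjlou" -> "ofldlffprua" -> "OFLDLFFPRUA" -> "OFLDLFPRUA"
  "msmipnyy" -> "ekeahfqq" -> "kqkgnlww" -> "KQKGNLWW" -> "KQKGNLW"
  "kveprywmhd" -> "cnwhjqoezv" -> "itcnpwukfb" -> "ITCNPWUKFB" -> "ITCNPWUKFB"
  "qbwpdzskh" -> "itohvrkcz" -> "ozunbxqif" -> "OZUNBXQIF" -> "OZUNBXQIF"
  "vovgluaib" -> "ngnydmsat" -> "tmtejsygz" -> "TMTEJSYGZ" -> "TMTEJSYGZ"
  "ojleky" -> "gbdwcq" -> "mhjciw" -> "MHJCIW" -> "MHJCIW"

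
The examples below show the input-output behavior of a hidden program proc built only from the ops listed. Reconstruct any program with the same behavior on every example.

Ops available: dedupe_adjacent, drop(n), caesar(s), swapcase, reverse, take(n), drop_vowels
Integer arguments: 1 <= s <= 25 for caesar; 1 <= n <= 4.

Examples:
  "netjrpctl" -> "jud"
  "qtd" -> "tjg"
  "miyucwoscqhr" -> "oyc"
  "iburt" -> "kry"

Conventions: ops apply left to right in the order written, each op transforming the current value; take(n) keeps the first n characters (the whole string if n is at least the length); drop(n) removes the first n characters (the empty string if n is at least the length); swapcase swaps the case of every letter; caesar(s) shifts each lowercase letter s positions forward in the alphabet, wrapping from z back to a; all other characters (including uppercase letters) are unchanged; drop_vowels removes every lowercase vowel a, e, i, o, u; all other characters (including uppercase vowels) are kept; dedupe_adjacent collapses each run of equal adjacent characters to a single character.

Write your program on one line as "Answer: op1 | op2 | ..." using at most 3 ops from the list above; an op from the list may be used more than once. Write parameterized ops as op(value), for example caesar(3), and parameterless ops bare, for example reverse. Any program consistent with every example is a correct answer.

take(3) | caesar(16) | reverse

Check, running the answer program on each example:
  "netjrpctl" -> "net" -> "duj" -> "jud"
  "qtd" -> "qtd" -> "gjt" -> "tjg"
  "miyucwoscqhr" -> "miy" -> "cyo" -> "oyc"
  "iburt" -> "ibu" -> "yrk" -> "kry"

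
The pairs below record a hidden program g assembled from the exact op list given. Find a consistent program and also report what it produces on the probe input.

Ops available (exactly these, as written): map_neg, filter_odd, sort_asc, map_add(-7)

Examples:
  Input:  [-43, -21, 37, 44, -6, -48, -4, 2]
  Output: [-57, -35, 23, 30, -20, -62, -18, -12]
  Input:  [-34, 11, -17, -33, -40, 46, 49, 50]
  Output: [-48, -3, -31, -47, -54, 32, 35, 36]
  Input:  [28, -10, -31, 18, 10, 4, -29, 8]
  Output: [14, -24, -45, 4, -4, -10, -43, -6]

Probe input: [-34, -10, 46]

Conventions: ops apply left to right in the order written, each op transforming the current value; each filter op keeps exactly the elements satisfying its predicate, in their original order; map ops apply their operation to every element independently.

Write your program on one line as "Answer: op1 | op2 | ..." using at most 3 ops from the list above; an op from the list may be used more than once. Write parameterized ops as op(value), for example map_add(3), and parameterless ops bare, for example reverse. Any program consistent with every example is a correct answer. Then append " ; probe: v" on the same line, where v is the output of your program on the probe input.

map_add(-7) | map_add(-7) ; probe: [-48, -24, 32]

Check, running the answer program on each example:
  [-43, -21, 37, 44, -6, -48, -4, 2] -> [-50, -28, 30, 37, -13, -55, -11, -5] -> [-57, -35, 23, 30, -20, -62, -18, -12]
  [-34, 11, -17, -33, -40, 46, 49, 50] -> [-41, 4, -24, -40, -47, 39, 42, 43] -> [-48, -3, -31, -47, -54, 32, 35, 36]
  [28, -10, -31, 18, 10, 4, -29, 8] -> [21, -17, -38, 11, 3, -3, -36, 1] -> [14, -24, -45, 4, -4, -10, -43, -6]
  probe: [-34, -10, 46] -> [-41, -17, 39] -> [-48, -24, 32]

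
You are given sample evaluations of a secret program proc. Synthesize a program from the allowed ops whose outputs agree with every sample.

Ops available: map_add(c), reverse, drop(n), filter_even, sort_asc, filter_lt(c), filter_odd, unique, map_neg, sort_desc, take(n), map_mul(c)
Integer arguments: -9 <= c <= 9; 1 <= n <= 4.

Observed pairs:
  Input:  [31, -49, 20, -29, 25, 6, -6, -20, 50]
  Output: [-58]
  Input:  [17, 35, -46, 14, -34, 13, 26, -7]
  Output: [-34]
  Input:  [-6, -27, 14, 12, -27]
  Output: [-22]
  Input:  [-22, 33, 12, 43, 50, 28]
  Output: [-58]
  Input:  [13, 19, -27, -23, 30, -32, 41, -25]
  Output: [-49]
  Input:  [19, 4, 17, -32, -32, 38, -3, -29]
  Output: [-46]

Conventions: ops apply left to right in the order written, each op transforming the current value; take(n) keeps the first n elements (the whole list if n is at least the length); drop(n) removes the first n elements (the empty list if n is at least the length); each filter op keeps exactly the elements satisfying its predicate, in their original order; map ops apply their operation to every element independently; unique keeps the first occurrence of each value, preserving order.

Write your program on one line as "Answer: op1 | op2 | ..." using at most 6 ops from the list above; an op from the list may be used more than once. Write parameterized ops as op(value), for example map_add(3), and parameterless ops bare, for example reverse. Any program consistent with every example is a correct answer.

drop(2) | map_neg | sort_asc | take(1) | map_add(-8)

Check, running the answer program on each example:
  [31, -49, 20, -29, 25, 6, -6, -20, 50] -> [20, -29, 25, 6, -6, -20, 50] -> [-20, 29, -25, -6, 6, 20, -50] -> [-50, -25, -20, -6, 6, 20, 29] -> [-50] -> [-58]
  [17, 35, -46, 14, -34, 13, 26, -7] -> [-46, 14, -34, 13, 26, -7] -> [46, -14, 34, -13, -26, 7] -> [-26, -14, -13, 7, 34, 46] -> [-26] -> [-34]
  [-6, -27, 14, 12, -27] -> [14, 12, -27] -> [-14, -12, 27] -> [-14, -12, 27] -> [-14] -> [-22]
  [-22, 33, 12, 43, 50, 28] -> [12, 43, 50, 28] -> [-12, -43, -50, -28] -> [-50, -43, -28, -12] -> [-50] -> [-58]
  [13, 19, -27, -23, 30, -32, 41, -25] -> [-27, -23, 30, -32, 41, -25] -> [27, 23, -30, 32, -41, 25] -> [-41, -30, 23, 25, 27, 32] -> [-41] -> [-49]
  [19, 4, 17, -32, -32, 38, -3, -29] -> [17, -32, -32, 38, -3, -29] -> [-17, 32, 32, -38, 3, 29] -> [-38, -17, 3, 29, 32, 32] -> [-38] -> [-46]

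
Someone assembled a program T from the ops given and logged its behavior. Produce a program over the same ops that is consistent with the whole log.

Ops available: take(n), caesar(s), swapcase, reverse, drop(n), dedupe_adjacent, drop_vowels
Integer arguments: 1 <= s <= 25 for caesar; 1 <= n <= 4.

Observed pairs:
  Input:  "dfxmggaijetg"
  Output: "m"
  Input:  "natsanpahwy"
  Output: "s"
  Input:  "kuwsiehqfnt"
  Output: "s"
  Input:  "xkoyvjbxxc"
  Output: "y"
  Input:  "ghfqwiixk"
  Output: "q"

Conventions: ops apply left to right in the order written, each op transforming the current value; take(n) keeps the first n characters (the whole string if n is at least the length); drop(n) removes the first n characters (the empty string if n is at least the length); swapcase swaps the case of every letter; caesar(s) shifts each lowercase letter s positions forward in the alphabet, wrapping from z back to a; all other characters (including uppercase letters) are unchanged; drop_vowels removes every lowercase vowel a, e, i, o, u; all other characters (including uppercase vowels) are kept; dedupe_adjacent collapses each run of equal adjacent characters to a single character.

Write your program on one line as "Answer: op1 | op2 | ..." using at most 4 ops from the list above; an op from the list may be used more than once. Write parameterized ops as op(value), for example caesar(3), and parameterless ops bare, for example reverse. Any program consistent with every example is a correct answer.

take(4) | drop(2) | drop(1)

Check, running the answer program on each example:
  "dfxmggaijetg" -> "dfxm" -> "xm" -> "m"
  "natsanpahwy" -> "nats" -> "ts" -> "s"
  "kuwsiehqfnt" -> "kuws" -> "ws" -> "s"
  "xkoyvjbxxc" -> "xkoy" -> "oy" -> "y"
  "ghfqwiixk" -> "ghfq" -> "fq" -> "q"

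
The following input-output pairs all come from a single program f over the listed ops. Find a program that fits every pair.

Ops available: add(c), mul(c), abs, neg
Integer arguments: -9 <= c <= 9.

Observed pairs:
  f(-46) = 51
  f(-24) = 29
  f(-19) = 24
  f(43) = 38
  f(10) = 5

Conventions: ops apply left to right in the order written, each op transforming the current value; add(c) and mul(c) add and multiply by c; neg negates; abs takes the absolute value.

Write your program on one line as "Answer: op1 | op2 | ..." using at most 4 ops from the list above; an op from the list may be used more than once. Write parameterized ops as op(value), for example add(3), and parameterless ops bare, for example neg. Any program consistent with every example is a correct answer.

add(1) | neg | add(6) | abs

Check, running the answer program on each example:
  -46 -> -45 -> 45 -> 51 -> 51
  -24 -> -23 -> 23 -> 29 -> 29
  -19 -> -18 -> 18 -> 24 -> 24
  43 -> 44 -> -44 -> -38 -> 38
  10 -> 11 -> -11 -> -5 -> 5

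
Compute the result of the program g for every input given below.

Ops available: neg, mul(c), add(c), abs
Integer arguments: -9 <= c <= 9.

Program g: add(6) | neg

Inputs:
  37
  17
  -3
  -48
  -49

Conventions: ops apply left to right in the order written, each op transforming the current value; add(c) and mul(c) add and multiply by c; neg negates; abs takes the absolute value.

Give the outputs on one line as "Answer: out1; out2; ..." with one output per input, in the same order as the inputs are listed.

Execution, op by op:
  37 -> 43 -> -43
  17 -> 23 -> -23
  -3 -> 3 -> -3
  -48 -> -42 -> 42
  -49 -> -43 -> 43

-43; -23; -3; 42; 43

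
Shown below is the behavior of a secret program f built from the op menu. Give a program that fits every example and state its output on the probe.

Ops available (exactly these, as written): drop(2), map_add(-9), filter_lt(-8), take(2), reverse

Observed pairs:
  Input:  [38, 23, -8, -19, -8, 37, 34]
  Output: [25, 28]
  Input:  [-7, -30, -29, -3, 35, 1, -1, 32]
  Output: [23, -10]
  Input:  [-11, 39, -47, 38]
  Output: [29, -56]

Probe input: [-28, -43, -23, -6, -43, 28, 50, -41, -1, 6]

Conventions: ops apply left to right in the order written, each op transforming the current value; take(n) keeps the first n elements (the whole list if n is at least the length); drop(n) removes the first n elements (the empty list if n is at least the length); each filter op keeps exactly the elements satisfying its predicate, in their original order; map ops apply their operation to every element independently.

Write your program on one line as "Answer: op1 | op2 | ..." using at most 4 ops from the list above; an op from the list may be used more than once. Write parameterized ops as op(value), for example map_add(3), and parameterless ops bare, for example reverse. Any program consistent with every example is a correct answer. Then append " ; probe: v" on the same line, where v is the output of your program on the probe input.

map_add(-9) | reverse | take(2) ; probe: [-3, -10]

Check, running the answer program on each example:
  [38, 23, -8, -19, -8, 37, 34] -> [29, 14, -17, -28, -17, 28, 25] -> [25, 28, -17, -28, -17, 14, 29] -> [25, 28]
  [-7, -30, -29, -3, 35, 1, -1, 32] -> [-16, -39, -38, -12, 26, -8, -10, 23] -> [23, -10, -8, 26, -12, -38, -39, -16] -> [23, -10]
  [-11, 39, -47, 38] -> [-20, 30, -56, 29] -> [29, -56, 30, -20] -> [29, -56]
  probe: [-28, -43, -23, -6, -43, 28, 50, -41, -1, 6] -> [-37, -52, -32, -15, -52, 19, 41, -50, -10, -3] -> [-3, -10, -50, 41, 19, -52, -15, -32, -52, -37] -> [-3, -10]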